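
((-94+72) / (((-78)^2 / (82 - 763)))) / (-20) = -2497 / 20280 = -0.12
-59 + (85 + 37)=63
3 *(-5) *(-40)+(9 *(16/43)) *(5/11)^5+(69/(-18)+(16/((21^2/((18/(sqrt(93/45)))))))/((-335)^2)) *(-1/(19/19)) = 25092674239/41551158 - 32 *sqrt(465)/170469775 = 603.90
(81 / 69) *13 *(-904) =-317304 / 23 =-13795.83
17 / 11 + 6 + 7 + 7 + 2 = 259 / 11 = 23.55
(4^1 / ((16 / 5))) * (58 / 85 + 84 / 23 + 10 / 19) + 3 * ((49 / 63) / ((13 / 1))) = 1812424 / 289731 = 6.26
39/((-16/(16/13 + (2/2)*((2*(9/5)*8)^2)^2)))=-1048082259/625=-1676931.61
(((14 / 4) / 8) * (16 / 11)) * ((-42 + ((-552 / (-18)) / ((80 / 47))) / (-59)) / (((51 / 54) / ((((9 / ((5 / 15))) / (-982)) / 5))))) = 84914487 / 541720300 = 0.16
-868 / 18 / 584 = -217 / 2628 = -0.08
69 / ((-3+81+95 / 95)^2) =69 / 6241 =0.01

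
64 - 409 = -345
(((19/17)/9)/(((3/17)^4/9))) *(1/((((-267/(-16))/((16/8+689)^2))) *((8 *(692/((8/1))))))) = 178285675628/3741471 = 47651.22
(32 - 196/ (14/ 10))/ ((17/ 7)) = -756/ 17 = -44.47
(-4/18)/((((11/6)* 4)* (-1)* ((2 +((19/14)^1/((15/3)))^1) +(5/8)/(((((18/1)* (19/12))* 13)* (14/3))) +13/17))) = 1175720/117812277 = 0.01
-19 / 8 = -2.38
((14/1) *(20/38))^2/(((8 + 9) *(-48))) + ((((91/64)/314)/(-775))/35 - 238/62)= -5598956847343/1433701392000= -3.91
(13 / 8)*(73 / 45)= 949 / 360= 2.64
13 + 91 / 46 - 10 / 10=13.98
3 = 3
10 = 10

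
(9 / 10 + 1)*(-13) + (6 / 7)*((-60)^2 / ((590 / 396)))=8451589 / 4130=2046.39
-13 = -13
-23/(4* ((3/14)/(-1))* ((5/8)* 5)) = 644/75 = 8.59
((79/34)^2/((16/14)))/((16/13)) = 567931/147968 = 3.84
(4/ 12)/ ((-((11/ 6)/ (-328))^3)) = 2540703744/ 1331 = 1908868.33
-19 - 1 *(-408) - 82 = 307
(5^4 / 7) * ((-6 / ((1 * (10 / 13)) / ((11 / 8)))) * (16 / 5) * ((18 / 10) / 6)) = -919.29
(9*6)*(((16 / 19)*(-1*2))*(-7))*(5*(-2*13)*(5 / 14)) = -561600 / 19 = -29557.89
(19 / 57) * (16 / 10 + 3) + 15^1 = 248 / 15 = 16.53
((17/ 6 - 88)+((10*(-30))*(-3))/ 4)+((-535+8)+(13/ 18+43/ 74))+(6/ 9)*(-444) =-454121/ 666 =-681.86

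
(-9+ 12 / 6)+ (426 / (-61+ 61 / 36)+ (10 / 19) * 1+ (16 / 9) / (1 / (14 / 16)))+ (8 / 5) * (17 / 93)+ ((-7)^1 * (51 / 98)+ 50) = 34.55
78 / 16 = 39 / 8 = 4.88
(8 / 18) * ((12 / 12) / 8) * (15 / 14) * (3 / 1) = 5 / 28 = 0.18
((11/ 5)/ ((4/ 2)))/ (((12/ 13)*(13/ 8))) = 11/ 15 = 0.73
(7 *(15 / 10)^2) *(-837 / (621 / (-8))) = 3906 / 23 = 169.83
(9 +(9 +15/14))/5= 267/70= 3.81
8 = 8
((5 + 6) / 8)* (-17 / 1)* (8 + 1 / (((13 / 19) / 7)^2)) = -3560667 / 1352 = -2633.63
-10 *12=-120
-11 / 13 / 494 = -0.00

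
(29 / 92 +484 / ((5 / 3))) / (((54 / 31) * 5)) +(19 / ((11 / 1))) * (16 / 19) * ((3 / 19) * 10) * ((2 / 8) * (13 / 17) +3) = 17963481247 / 441282600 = 40.71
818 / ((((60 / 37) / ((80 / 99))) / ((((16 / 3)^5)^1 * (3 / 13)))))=126944804864 / 312741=405910.34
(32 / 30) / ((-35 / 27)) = -144 / 175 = -0.82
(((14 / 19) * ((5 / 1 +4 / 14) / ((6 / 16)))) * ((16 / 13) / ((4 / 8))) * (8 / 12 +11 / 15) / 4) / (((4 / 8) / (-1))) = -66304 / 3705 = -17.90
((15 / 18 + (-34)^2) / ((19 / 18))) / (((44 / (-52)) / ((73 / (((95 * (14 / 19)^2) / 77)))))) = -19761027 / 140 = -141150.19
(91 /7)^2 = 169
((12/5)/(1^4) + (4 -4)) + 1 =17/5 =3.40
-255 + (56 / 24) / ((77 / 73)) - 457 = -23423 / 33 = -709.79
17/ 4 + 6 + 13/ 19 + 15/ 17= 15267/ 1292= 11.82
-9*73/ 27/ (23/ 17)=-1241/ 69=-17.99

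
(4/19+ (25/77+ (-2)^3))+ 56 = 48.54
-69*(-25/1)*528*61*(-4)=-222235200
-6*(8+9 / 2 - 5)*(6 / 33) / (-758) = 45 / 4169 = 0.01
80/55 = 16/11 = 1.45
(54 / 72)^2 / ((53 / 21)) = 189 / 848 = 0.22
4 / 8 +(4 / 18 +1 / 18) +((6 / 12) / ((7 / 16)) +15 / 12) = 799 / 252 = 3.17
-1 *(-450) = 450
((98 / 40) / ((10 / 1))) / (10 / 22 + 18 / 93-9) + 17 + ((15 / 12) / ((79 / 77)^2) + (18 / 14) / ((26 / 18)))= 6161996429721 / 323493497600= 19.05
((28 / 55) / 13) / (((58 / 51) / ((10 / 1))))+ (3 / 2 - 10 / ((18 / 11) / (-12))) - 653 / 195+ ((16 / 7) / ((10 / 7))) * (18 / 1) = 4173083 / 41470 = 100.63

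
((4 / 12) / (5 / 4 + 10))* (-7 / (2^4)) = -7 / 540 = -0.01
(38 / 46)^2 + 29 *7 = 107748 / 529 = 203.68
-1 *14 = -14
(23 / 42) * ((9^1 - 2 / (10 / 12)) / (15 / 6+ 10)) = 253 / 875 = 0.29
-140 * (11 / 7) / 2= -110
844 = 844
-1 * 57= -57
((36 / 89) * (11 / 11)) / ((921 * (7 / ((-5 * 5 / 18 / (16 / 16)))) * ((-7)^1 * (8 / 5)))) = 125 / 16065924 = 0.00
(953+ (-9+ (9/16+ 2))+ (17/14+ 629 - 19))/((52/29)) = 5059659/5824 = 868.76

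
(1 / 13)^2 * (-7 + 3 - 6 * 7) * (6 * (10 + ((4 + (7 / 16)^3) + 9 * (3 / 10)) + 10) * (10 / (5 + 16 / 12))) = -69.07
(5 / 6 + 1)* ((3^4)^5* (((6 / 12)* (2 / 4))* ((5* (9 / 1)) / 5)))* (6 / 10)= 345191655699 / 40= 8629791392.48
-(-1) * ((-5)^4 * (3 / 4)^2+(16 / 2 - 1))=5737 / 16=358.56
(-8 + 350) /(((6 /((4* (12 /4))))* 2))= 342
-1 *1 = -1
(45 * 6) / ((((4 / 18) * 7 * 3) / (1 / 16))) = 405 / 112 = 3.62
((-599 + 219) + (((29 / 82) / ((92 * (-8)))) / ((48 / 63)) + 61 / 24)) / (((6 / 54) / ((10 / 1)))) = -16401890445 / 482816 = -33971.31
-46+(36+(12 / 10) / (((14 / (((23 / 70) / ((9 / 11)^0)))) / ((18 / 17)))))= -207629 / 20825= -9.97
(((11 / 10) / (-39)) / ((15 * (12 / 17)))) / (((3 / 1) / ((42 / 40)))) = -0.00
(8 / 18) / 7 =0.06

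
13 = 13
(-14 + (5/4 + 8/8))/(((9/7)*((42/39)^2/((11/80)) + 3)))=-0.80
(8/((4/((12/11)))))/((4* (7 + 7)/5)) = 15/77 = 0.19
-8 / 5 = -1.60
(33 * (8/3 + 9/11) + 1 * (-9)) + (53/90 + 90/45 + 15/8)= 39767/360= 110.46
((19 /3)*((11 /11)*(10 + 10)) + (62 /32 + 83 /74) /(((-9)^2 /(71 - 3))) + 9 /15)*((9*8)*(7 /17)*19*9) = 2070091534 /3145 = 658216.70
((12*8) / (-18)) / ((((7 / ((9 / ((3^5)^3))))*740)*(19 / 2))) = -8 / 117684952245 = -0.00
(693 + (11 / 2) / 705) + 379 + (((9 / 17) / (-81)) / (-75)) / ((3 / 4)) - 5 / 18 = 1734032573 / 1617975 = 1071.73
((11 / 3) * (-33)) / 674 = -0.18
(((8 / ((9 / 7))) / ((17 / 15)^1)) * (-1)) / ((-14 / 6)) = 40 / 17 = 2.35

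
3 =3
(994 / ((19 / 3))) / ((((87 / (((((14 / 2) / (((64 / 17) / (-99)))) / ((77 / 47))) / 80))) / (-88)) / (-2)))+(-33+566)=7676083 / 88160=87.07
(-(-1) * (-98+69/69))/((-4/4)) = 97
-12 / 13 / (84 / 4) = -4 / 91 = -0.04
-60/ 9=-20/ 3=-6.67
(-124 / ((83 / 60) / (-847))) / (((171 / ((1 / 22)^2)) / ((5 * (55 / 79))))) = 1193500 / 373749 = 3.19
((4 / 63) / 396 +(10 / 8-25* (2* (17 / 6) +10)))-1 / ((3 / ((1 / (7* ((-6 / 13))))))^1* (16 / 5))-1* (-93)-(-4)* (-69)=-114438325 / 199584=-573.38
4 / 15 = 0.27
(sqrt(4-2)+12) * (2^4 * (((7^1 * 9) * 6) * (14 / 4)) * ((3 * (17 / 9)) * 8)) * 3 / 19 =2878848 * sqrt(2) / 19+34546176 / 19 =2032499.05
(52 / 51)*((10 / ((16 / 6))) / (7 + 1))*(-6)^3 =-1755 / 17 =-103.24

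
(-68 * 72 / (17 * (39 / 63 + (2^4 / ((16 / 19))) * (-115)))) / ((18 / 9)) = 189 / 2867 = 0.07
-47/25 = -1.88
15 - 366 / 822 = 14.55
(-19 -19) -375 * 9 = -3413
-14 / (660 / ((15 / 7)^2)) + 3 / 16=111 / 1232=0.09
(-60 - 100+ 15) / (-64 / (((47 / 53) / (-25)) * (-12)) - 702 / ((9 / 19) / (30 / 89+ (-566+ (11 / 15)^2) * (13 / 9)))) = -409411125 / 3415946357254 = -0.00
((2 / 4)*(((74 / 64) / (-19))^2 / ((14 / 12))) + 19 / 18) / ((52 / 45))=123098095 / 134557696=0.91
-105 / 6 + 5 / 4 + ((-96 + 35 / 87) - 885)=-346903 / 348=-996.85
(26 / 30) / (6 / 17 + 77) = 221 / 19725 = 0.01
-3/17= -0.18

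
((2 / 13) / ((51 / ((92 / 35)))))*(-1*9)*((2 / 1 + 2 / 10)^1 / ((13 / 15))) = -18216 / 100555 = -0.18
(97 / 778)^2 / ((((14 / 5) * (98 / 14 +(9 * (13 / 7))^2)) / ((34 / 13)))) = 5598355 / 110413486144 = 0.00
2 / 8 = 1 / 4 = 0.25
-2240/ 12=-186.67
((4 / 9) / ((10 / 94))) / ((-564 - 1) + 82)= -188 / 21735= -0.01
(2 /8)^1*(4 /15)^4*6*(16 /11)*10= 4096 /37125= 0.11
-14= -14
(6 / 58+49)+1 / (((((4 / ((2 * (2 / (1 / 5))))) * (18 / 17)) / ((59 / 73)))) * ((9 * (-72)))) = 1212350693 / 24692688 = 49.10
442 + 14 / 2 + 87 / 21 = 3172 / 7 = 453.14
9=9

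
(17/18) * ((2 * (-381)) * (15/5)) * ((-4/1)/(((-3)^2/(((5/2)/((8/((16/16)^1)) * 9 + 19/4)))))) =86360/2763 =31.26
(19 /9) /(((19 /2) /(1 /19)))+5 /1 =857 /171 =5.01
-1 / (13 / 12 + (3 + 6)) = -12 / 121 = -0.10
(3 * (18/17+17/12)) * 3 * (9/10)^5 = 17891847/1360000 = 13.16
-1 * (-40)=40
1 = 1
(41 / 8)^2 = 1681 / 64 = 26.27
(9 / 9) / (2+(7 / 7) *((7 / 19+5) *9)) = 19 / 956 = 0.02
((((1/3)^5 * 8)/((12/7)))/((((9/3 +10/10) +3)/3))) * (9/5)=0.01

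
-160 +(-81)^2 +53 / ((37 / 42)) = 239063 / 37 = 6461.16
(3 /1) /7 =0.43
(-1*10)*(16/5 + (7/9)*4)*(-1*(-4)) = -2272/9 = -252.44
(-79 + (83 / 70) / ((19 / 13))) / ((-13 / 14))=84.20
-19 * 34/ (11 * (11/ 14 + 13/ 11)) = -29.85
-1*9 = -9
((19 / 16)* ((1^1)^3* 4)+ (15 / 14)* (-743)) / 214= -22157 / 5992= -3.70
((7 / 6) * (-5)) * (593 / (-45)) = 4151 / 54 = 76.87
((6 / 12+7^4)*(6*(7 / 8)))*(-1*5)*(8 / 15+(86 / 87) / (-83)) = -316474473 / 9628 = -32870.22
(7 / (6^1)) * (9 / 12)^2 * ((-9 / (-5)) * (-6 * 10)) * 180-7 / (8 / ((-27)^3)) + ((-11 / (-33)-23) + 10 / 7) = 746573 / 168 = 4443.89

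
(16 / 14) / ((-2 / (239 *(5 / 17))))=-4780 / 119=-40.17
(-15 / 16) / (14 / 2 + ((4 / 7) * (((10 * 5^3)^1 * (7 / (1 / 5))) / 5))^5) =-5 / 16666666666666666704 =-0.00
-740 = -740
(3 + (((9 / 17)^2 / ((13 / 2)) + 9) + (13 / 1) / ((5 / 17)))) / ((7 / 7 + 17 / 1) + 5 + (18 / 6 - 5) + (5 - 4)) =1056527 / 413270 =2.56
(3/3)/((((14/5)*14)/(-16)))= -20/49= -0.41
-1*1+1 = 0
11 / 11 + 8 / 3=11 / 3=3.67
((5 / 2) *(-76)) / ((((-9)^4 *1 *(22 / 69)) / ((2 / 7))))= -4370 / 168399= -0.03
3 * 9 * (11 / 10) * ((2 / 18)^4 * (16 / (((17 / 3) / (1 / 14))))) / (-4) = -11 / 48195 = -0.00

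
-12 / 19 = -0.63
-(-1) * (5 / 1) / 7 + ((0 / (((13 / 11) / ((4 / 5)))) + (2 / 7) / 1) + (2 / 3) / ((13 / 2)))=43 / 39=1.10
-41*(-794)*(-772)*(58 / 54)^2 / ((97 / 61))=-1289280726088 / 70713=-18232584.19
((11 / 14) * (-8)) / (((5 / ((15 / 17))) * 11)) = -12 / 119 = -0.10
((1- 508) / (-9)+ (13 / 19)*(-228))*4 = -1196 / 3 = -398.67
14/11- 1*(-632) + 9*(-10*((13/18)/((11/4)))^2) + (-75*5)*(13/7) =-69.36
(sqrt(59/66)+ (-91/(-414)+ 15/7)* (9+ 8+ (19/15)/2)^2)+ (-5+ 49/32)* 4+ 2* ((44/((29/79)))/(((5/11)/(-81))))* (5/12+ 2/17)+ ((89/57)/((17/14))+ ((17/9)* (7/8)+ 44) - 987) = -24478348259497/1062217800+ sqrt(3894)/66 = -23043.62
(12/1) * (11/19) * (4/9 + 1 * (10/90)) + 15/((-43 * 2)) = 18065/4902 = 3.69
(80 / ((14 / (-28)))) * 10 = -1600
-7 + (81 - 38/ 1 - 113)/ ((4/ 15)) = -539/ 2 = -269.50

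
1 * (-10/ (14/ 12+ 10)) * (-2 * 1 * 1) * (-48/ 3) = -1920/ 67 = -28.66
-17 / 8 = -2.12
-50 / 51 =-0.98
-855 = -855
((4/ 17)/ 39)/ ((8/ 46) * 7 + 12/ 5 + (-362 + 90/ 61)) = -7015/ 414988938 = -0.00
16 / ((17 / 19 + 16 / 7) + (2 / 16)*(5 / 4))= 4.80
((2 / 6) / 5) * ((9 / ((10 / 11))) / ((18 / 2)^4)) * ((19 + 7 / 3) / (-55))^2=2048 / 135320625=0.00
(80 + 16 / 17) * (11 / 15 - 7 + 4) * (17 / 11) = -46784 / 165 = -283.54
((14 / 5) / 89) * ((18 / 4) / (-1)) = -63 / 445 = -0.14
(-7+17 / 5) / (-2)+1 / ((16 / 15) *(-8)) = 1077 / 640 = 1.68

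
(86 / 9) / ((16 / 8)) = 43 / 9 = 4.78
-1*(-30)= 30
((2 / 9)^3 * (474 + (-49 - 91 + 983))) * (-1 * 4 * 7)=-98336 / 243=-404.67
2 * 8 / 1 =16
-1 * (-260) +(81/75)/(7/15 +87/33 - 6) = 620509/2390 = 259.63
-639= -639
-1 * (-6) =6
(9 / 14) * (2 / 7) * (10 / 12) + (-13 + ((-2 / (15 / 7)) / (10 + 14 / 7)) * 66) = -26431 / 1470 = -17.98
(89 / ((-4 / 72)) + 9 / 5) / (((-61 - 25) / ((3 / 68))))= 24003 / 29240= 0.82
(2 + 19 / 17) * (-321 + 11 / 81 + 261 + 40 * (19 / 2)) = 1374343 / 1377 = 998.07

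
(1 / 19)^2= 1 / 361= 0.00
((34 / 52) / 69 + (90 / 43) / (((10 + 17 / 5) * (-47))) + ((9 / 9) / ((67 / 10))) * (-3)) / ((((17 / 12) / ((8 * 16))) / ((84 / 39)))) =-768951507968 / 8947559153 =-85.94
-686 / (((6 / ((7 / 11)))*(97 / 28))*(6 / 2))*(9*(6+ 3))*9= -5445468 / 1067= -5103.53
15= 15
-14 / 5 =-2.80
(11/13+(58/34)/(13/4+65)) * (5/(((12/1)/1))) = 0.36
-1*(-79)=79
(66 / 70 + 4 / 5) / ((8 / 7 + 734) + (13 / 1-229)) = 61 / 18170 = 0.00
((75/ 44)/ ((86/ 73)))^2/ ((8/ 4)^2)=29975625/ 57274624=0.52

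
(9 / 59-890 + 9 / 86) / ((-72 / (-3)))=-4514555 / 121776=-37.07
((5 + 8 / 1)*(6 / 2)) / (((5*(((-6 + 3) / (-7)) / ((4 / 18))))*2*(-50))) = -91 / 2250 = -0.04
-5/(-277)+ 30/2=4160/277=15.02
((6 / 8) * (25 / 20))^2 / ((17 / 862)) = 96975 / 2176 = 44.57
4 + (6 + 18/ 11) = 128/ 11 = 11.64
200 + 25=225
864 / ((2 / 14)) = 6048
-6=-6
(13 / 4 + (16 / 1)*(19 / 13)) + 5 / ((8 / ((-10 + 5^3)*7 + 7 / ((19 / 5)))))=131135 / 247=530.91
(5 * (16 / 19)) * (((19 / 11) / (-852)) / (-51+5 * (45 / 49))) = 490 / 2663991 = 0.00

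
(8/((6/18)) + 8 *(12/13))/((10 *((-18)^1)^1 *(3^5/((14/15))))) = -476/710775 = -0.00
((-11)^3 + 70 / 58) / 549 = -38564 / 15921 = -2.42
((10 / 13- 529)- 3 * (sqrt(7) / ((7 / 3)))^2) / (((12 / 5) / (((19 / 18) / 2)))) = -127775 / 1092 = -117.01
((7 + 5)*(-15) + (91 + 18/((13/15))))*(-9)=7983/13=614.08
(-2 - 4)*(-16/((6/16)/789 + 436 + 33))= 0.20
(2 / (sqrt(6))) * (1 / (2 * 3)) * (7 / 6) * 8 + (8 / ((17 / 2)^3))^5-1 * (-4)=14 * sqrt(6) / 27 + 11449692207113004996 / 2862423051509815793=5.27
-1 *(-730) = 730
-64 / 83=-0.77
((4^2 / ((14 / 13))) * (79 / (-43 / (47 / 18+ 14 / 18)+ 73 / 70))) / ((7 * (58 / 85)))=-212999800 / 10094581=-21.10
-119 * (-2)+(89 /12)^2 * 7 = 89719 /144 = 623.05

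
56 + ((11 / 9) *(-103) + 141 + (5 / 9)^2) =5785 / 81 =71.42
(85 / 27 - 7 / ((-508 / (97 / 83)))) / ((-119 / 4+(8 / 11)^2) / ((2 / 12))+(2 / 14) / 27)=-3051125231 / 169053163798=-0.02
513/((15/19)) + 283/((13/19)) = 69122/65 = 1063.42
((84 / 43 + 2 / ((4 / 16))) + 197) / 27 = 8899 / 1161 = 7.66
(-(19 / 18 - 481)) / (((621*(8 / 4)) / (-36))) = -8639 / 621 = -13.91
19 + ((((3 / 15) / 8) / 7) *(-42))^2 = 19.02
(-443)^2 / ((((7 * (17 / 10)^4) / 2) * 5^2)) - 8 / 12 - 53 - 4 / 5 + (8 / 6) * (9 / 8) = 3780971917 / 17539410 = 215.57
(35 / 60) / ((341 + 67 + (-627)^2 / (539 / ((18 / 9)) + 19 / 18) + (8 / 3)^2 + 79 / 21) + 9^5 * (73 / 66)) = 3937395 / 453477809542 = 0.00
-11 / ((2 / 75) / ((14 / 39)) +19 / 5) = -2.84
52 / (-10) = -26 / 5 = -5.20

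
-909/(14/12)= -5454/7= -779.14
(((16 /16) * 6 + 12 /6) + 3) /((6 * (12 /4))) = 11 /18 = 0.61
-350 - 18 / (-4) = -691 / 2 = -345.50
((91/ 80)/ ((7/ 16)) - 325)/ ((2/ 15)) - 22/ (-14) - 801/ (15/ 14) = -110741/ 35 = -3164.03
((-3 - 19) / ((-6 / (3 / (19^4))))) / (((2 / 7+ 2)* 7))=11 / 2085136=0.00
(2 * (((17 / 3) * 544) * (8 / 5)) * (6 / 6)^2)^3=3239689670623232 / 3375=959908050555.03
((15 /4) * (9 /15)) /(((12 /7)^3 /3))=343 /256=1.34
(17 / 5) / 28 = 17 / 140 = 0.12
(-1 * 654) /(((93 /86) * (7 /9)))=-168732 /217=-777.57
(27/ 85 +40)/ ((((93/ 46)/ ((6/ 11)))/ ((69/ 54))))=3625766/ 260865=13.90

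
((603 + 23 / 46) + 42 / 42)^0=1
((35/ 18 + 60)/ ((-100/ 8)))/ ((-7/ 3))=223/ 105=2.12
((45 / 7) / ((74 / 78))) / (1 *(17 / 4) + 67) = 468 / 4921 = 0.10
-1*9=-9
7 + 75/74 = 593/74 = 8.01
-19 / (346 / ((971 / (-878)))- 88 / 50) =461225 / 7637424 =0.06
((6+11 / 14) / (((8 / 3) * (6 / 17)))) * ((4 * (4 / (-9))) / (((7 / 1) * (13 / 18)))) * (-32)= 81.13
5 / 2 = 2.50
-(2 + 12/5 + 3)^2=-1369/25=-54.76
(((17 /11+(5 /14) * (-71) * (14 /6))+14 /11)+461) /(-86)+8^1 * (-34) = -1570579 /5676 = -276.71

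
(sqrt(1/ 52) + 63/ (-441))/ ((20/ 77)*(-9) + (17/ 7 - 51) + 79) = -11/ 2163 + 11*sqrt(13)/ 8034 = -0.00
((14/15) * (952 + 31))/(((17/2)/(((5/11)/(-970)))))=-13762/272085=-0.05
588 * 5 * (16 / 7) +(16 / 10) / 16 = 67201 / 10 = 6720.10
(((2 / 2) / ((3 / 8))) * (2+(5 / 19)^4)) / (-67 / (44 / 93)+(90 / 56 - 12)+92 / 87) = -9334547376 / 263563145215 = -0.04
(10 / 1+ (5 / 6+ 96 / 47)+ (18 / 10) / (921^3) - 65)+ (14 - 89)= -1728784745147 / 13599188210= -127.12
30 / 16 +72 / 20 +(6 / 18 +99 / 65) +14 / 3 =6239 / 520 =12.00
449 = 449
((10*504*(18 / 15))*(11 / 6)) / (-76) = -2772 / 19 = -145.89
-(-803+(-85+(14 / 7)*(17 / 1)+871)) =-17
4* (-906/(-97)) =3624/97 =37.36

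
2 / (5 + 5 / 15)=3 / 8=0.38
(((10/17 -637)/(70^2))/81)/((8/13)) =-0.00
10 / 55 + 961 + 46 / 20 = 105983 / 110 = 963.48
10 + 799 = 809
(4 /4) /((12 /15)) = 1.25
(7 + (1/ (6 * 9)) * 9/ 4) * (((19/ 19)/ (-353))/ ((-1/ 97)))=16393/ 8472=1.93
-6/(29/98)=-588/29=-20.28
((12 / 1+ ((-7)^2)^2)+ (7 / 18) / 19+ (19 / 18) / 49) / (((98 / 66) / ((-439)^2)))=42862628377349 / 136857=313192809.85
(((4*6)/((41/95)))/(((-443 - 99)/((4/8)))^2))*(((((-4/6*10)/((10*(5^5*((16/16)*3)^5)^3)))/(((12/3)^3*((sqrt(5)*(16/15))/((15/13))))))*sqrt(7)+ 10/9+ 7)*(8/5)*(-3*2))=-11096/3011081+ 19*sqrt(35)/8126076043114453125000000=-0.00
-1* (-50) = 50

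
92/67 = 1.37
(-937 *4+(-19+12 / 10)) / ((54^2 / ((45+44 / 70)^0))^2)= -18829 / 42515280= -0.00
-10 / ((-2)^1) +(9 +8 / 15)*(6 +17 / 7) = 8962 / 105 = 85.35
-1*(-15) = 15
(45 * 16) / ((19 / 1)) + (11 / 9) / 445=2883809 / 76095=37.90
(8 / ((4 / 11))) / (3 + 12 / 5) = 110 / 27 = 4.07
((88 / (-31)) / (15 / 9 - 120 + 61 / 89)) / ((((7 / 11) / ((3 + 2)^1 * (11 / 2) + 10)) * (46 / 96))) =116305200 / 39194323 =2.97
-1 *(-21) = 21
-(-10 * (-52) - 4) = -516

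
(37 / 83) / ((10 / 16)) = 296 / 415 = 0.71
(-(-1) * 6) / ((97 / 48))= 288 / 97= 2.97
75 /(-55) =-1.36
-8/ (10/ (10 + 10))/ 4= -4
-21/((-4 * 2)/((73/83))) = 1533/664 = 2.31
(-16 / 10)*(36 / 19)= -288 / 95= -3.03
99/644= 0.15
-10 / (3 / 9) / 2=-15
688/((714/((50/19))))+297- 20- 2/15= 9475933/33915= 279.40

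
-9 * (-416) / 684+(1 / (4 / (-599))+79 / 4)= -2366 / 19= -124.53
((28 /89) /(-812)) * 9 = -0.00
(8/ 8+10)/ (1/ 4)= 44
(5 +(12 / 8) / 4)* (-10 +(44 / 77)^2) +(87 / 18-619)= -391703 / 588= -666.16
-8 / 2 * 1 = -4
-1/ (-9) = 1/ 9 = 0.11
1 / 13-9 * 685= -6164.92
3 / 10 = 0.30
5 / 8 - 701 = -5603 / 8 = -700.38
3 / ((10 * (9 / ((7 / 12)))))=7 / 360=0.02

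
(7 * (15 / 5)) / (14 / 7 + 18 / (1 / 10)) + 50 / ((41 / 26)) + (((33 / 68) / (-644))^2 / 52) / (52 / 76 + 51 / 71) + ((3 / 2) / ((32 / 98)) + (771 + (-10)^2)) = 638133958371039111 / 703242659065856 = 907.42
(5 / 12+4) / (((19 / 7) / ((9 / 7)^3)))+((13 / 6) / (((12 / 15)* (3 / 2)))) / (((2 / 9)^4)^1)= 44321499 / 59584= 743.85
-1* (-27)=27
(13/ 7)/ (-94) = -13/ 658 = -0.02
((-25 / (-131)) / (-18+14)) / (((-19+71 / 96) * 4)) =150 / 229643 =0.00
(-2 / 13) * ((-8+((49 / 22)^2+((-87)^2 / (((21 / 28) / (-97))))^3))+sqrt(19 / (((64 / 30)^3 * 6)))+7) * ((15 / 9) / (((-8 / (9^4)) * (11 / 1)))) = -4964906536076706085478565 / 276848+164025 * sqrt(95) / 146432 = -17933691180997175643.15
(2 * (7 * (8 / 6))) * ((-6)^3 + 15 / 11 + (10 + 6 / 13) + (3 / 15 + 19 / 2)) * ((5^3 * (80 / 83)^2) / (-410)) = 124588352000 / 121170621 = 1028.21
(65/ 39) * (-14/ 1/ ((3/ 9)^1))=-70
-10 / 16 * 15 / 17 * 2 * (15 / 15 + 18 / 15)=-2.43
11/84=0.13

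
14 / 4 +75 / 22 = 76 / 11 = 6.91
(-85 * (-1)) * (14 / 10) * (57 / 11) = 6783 / 11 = 616.64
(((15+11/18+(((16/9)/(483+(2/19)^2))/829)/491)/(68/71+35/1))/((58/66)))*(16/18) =20768082907496540/47292431160839229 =0.44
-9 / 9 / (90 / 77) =-77 / 90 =-0.86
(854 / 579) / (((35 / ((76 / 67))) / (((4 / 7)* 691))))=25627808 / 1357755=18.88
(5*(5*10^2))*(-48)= -120000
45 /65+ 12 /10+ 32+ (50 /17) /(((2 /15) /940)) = 22949951 /1105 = 20769.19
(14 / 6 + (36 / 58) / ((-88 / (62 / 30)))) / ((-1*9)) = -44381 / 172260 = -0.26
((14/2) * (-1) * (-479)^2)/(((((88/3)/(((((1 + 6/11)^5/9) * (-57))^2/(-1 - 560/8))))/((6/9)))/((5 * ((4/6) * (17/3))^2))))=1689014312031771455148635/14767446759154749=114374159.57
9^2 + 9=90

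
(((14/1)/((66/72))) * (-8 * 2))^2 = 7225344/121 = 59713.59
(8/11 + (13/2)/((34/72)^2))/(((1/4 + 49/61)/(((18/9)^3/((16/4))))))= 46348288/817003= 56.73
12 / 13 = 0.92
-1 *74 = -74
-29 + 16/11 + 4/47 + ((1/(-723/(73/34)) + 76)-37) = 146618471/12708894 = 11.54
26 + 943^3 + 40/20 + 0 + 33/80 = 67084946833/80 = 838561835.41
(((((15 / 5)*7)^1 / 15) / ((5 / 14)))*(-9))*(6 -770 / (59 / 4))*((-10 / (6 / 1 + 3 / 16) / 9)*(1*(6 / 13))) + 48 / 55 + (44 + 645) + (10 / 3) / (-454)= 5312438764 / 9575995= 554.77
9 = 9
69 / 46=3 / 2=1.50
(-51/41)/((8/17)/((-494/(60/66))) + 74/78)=-7066917/5384981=-1.31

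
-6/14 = -3/7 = -0.43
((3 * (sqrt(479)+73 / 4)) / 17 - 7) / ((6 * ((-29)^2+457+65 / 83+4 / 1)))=0.00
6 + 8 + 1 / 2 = 14.50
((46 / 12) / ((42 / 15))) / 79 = 115 / 6636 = 0.02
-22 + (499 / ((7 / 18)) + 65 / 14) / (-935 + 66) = -25971 / 1106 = -23.48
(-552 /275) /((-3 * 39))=184 /10725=0.02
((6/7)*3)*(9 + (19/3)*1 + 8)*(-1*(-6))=360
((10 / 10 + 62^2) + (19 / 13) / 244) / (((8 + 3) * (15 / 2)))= 4065453 / 87230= 46.61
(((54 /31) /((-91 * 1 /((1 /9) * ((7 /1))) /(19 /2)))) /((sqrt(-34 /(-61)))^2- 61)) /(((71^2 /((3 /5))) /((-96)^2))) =32044032 /12483708835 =0.00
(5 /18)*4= 10 /9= 1.11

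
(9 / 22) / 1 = 9 / 22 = 0.41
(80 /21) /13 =80 /273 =0.29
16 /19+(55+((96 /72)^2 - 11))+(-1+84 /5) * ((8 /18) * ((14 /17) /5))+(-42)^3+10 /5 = -5380727894 /72675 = -74038.22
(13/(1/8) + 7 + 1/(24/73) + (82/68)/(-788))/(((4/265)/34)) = 256875.41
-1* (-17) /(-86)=-17 /86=-0.20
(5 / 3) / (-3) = -5 / 9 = -0.56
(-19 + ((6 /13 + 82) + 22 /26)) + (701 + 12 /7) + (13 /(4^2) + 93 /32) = 2244397 /2912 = 770.74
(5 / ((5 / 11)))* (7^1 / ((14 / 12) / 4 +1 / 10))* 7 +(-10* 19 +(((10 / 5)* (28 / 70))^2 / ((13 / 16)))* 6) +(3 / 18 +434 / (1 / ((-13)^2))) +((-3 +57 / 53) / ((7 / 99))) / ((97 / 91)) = 35107794250507 / 471172650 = 74511.53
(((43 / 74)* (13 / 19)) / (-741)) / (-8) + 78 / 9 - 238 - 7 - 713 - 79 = -219767159 / 213712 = -1028.33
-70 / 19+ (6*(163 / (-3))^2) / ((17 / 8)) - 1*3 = 8070499 / 969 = 8328.69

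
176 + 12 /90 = 2642 /15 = 176.13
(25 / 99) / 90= 5 / 1782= 0.00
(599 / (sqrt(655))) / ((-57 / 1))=-599 *sqrt(655) / 37335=-0.41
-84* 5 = -420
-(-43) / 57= 0.75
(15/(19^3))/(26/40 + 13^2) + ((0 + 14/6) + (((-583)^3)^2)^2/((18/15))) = 19934016550694665300881503907352625885617/15515058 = 1284817404530145185463148000000000.00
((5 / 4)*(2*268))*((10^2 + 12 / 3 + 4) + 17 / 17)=73030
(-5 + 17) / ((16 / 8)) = 6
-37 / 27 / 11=-37 / 297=-0.12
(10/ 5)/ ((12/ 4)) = 2/ 3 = 0.67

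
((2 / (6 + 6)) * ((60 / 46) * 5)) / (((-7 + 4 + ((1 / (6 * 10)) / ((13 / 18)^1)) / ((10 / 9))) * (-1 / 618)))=6695000 / 29693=225.47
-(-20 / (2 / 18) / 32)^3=177.98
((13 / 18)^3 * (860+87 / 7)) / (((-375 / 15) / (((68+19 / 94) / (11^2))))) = -28672297823 / 3869434800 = -7.41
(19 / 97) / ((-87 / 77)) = -1463 / 8439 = -0.17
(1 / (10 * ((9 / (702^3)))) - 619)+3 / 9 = 57648788 / 15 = 3843252.53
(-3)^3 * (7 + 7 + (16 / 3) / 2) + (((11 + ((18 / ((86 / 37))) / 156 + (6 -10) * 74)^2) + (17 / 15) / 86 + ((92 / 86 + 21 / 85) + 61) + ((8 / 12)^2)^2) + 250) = 3010632324116029 / 34422906960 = 87460.14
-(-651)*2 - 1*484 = 818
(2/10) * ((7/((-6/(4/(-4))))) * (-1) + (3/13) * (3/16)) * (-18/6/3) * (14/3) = 4907/4680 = 1.05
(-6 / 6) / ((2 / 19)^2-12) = 0.08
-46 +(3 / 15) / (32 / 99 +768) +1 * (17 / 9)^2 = -1307151821 / 30805920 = -42.43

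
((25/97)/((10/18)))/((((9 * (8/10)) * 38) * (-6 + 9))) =25/44232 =0.00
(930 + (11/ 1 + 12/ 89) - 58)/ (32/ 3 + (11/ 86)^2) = 1743954612/ 21096115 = 82.67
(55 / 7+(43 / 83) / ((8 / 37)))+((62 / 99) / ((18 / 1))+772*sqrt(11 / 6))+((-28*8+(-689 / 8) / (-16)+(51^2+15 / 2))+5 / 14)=386*sqrt(66) / 3+159063515815 / 66261888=3445.82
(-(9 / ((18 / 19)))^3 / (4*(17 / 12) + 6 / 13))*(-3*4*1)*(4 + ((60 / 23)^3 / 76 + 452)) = 2227344711228 / 2907913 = 765959.89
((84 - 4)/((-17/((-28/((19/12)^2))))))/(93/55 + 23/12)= 212889600/14612197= 14.57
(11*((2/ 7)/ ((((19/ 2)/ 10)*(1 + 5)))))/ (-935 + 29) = -110/ 180747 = -0.00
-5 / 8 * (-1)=5 / 8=0.62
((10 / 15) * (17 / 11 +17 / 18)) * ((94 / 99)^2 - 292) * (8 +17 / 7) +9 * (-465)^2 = 1940985.87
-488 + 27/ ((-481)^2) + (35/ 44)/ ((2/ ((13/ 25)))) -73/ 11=-50332342309/ 101798840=-494.43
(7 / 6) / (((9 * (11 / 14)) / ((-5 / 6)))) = -245 / 1782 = -0.14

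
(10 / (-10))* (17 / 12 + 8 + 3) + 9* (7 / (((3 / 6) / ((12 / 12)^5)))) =113.58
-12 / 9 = -4 / 3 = -1.33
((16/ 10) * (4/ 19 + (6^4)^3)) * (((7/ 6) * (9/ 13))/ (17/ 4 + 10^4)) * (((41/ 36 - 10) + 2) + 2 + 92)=3632797212384368/ 148262985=24502388.19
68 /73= 0.93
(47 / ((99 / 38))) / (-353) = -0.05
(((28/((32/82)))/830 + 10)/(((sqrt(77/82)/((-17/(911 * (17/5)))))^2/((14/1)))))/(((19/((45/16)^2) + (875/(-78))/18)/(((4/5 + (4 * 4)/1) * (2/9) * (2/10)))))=0.00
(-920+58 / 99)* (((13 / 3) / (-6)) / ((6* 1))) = 591643 / 5346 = 110.67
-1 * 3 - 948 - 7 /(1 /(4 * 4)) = -1063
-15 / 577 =-0.03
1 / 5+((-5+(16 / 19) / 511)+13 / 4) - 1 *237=-46321319 / 194180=-238.55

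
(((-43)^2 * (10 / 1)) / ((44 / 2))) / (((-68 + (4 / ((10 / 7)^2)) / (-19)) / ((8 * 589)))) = -58150.34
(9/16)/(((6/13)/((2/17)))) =39/272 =0.14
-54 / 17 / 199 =-0.02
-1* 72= -72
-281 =-281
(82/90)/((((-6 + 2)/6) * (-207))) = 41/6210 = 0.01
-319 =-319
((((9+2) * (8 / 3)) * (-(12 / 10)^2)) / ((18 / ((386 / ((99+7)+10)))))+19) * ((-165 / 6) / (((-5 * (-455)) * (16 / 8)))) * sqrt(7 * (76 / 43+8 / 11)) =-0.28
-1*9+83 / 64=-7.70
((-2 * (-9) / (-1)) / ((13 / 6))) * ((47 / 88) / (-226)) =1269 / 64636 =0.02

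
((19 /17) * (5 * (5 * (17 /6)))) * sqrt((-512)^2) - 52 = 121444 /3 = 40481.33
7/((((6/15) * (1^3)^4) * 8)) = 35/16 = 2.19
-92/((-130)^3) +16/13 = 676023/549250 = 1.23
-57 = -57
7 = 7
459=459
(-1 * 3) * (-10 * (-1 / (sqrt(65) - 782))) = 30 * sqrt(65) / 611459+23460 / 611459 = 0.04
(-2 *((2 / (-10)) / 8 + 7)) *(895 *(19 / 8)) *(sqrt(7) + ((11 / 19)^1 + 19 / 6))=-7108269 / 64-948879 *sqrt(7) / 32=-189519.76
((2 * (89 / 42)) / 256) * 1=89 / 5376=0.02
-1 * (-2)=2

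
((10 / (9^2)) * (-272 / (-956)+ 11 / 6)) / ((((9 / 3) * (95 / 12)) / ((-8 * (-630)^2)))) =-476201600 / 13623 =-34955.71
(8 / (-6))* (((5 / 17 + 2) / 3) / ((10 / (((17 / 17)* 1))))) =-26 / 255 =-0.10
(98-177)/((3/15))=-395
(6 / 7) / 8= 0.11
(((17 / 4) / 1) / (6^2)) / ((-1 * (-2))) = 0.06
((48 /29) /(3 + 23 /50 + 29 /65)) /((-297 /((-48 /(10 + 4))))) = 83200 /17008761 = 0.00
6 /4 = 3 /2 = 1.50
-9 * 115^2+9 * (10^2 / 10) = -118935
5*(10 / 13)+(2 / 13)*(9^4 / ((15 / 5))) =4424 / 13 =340.31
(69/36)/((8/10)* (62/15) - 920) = -0.00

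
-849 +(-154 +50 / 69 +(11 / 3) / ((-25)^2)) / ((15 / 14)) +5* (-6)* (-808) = 5012838889 / 215625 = 23247.95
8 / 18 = 4 / 9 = 0.44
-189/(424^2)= -189/179776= -0.00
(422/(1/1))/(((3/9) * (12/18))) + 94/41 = 77953/41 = 1901.29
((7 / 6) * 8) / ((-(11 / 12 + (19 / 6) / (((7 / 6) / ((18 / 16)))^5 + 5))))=-524365744 / 80198021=-6.54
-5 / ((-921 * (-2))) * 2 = -5 / 921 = -0.01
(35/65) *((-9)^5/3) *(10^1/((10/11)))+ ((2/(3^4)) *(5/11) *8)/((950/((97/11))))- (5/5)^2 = -1411171296292/12104235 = -116584.92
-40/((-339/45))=600/113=5.31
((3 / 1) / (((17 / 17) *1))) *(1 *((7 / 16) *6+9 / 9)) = 10.88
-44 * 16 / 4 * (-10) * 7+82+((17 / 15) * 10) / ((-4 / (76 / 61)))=12398.47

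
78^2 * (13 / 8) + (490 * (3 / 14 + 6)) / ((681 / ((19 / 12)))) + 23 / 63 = 565973215 / 57204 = 9893.94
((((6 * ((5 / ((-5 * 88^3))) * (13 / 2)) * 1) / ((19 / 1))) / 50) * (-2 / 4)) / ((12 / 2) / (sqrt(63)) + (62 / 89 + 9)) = 6989437 / 2236415761254400 - 102973 * sqrt(7) / 1118207880627200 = 0.00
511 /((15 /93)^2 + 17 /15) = 7366065 /16712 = 440.77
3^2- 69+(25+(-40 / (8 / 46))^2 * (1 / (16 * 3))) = 12805 / 12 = 1067.08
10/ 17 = 0.59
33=33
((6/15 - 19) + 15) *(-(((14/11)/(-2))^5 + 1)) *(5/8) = 324549/161051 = 2.02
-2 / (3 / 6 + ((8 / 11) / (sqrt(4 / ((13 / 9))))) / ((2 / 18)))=484 / 7367 - 1056 * sqrt(13) / 7367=-0.45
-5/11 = -0.45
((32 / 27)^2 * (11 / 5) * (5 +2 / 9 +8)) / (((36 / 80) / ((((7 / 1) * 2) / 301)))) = 10723328 / 2539107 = 4.22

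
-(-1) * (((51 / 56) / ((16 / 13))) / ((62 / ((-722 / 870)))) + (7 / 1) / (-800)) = -751313 / 40275200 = -0.02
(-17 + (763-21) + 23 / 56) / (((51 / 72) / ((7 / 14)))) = 121869 / 238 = 512.05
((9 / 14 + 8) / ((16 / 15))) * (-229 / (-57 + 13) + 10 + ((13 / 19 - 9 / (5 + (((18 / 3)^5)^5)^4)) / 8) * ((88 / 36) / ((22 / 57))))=18671437935492338951927097403960318724813731530498004631906282378861247367710112685 / 146343371664015882965658619843404951800320191145941891225648120466767359690933344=127.59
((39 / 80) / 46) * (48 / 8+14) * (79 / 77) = 3081 / 14168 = 0.22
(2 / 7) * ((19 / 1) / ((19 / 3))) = 6 / 7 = 0.86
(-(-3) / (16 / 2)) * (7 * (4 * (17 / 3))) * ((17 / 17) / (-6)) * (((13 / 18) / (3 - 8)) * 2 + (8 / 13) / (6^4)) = 2.86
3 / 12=1 / 4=0.25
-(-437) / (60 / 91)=39767 / 60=662.78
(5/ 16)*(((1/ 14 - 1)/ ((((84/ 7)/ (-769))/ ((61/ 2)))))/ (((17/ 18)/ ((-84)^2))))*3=1728831195/ 136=12711994.08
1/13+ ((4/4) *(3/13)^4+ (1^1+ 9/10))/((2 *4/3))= 1806167/2284880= 0.79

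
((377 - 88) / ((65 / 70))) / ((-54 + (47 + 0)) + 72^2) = 0.06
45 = 45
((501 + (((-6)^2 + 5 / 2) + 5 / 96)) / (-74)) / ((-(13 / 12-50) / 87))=-4506339 / 347504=-12.97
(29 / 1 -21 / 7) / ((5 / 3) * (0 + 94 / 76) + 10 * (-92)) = -2964 / 104645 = -0.03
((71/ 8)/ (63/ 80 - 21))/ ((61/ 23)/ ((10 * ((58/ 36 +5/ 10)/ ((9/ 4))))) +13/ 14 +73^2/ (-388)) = 1203847600/ 34335385161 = 0.04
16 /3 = 5.33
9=9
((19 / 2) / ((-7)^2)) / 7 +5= 3449 / 686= 5.03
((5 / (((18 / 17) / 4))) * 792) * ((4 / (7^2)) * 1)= 59840 / 49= 1221.22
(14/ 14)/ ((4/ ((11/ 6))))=11/ 24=0.46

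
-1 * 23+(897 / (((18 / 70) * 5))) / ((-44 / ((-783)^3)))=334913966285 / 44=7611681051.93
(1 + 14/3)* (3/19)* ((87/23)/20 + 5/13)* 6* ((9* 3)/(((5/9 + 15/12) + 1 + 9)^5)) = 8402107719168/23168105517578125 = 0.00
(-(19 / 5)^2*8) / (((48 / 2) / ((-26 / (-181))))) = -9386 / 13575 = -0.69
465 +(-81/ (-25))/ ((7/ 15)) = 16518/ 35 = 471.94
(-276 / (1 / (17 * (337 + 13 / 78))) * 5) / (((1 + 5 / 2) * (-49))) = 2259980 / 49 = 46122.04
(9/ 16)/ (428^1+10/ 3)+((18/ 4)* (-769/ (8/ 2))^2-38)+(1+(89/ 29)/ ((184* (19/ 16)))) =166283.30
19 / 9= 2.11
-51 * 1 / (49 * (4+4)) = -51 / 392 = -0.13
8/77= 0.10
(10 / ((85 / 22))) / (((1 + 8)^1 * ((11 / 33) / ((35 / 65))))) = 308 / 663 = 0.46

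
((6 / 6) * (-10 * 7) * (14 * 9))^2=77792400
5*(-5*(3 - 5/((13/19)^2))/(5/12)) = 77880/169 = 460.83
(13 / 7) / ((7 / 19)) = 247 / 49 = 5.04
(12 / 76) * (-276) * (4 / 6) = -552 / 19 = -29.05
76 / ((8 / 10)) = 95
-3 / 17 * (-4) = 12 / 17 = 0.71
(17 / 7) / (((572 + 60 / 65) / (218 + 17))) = 51935 / 52136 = 1.00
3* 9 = 27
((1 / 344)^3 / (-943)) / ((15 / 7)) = -7 / 575808775680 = -0.00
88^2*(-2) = -15488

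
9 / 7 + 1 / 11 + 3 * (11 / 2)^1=2753 / 154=17.88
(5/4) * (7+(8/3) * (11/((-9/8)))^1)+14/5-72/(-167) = -1858741/90180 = -20.61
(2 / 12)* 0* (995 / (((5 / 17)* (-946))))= 0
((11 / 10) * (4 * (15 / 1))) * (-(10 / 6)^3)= -2750 / 9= -305.56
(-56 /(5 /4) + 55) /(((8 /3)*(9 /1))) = 17 /40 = 0.42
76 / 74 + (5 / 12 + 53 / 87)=8811 / 4292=2.05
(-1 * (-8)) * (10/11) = 80/11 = 7.27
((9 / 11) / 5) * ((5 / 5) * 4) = 36 / 55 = 0.65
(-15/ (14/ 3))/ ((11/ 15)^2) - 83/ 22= -8258/ 847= -9.75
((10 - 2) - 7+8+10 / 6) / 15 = 32 / 45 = 0.71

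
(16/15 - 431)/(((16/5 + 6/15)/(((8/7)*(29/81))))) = -748084/15309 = -48.87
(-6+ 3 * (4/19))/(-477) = 34/3021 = 0.01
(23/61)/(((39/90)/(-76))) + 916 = 673948/793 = 849.87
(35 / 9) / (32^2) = 35 / 9216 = 0.00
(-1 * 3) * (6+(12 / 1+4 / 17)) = -930 / 17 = -54.71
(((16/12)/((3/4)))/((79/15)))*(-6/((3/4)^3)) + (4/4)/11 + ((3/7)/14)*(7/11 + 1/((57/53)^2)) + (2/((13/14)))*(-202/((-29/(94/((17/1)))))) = 208254407103520/2659972177863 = 78.29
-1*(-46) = 46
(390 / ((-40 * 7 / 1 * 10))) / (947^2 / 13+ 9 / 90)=-0.00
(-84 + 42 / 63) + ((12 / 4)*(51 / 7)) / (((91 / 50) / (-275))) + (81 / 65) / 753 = -3385.92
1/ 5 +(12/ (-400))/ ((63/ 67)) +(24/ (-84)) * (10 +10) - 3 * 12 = -87247/ 2100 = -41.55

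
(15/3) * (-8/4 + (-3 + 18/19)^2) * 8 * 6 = 191760/361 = 531.19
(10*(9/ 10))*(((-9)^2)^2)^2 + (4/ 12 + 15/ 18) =2324522941/ 6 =387420490.17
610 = 610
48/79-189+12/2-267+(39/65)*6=-176088/395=-445.79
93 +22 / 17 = 1603 / 17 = 94.29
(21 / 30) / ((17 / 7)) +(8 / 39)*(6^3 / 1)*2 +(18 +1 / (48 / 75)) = 108.47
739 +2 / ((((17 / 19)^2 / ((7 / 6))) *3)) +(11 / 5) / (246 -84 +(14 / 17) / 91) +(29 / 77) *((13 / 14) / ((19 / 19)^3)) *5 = 741.73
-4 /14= -2 /7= -0.29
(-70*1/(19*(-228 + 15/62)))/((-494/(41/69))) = -88970/4572619857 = -0.00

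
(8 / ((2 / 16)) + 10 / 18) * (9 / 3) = 581 / 3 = 193.67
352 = 352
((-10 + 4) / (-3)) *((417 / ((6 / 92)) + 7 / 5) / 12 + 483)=20319 / 10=2031.90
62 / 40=31 / 20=1.55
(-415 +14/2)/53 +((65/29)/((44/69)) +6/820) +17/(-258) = -7586125607/1788422460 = -4.24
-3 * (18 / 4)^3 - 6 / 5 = -10983 / 40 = -274.58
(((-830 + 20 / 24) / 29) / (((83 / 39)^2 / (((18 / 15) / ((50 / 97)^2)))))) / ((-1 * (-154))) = -2847906711 / 15383137000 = -0.19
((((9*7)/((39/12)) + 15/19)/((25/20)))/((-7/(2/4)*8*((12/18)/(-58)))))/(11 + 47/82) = 17774361/16408210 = 1.08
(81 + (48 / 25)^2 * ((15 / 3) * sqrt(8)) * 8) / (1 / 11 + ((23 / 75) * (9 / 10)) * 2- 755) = -45056 * sqrt(2) / 115249- 12375 / 115249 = -0.66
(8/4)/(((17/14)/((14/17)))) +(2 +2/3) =4.02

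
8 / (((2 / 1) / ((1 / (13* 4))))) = 0.08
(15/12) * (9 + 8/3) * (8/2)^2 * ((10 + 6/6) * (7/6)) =26950/9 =2994.44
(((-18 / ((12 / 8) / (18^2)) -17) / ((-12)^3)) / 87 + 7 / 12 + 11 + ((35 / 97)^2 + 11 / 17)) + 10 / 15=313886993377 / 24046694208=13.05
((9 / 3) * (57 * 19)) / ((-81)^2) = 361 / 729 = 0.50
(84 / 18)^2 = 196 / 9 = 21.78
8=8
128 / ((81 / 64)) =8192 / 81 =101.14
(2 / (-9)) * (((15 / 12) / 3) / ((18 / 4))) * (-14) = 70 / 243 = 0.29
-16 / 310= -8 / 155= -0.05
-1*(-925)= 925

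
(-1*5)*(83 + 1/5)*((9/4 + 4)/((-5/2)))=1040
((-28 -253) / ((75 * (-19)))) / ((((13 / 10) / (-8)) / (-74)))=332704 / 3705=89.80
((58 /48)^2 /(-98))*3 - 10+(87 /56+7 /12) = -148793 /18816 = -7.91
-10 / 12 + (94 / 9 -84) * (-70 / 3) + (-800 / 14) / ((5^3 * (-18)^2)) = 9726667 / 5670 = 1715.46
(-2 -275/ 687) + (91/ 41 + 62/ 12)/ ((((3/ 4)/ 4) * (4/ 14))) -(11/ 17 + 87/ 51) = 191232169/ 1436517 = 133.12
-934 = -934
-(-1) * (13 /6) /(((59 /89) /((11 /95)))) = 12727 /33630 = 0.38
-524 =-524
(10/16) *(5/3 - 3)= -5/6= -0.83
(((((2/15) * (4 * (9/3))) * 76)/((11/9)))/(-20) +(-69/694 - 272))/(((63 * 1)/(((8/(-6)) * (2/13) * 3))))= 16270636/6011775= 2.71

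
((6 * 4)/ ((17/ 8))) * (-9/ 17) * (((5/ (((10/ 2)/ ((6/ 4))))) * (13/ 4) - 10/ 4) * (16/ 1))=-65664/ 289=-227.21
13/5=2.60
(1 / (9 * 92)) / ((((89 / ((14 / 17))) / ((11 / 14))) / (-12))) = -11 / 104397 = -0.00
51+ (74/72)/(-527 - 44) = 1048319/20556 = 51.00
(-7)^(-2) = 1/49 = 0.02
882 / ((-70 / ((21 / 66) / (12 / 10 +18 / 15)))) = -147 / 88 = -1.67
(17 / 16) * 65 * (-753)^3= -29486771474.06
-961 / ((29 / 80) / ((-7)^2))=-3767120 / 29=-129900.69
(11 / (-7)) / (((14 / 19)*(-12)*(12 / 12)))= 0.18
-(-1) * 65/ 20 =13/ 4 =3.25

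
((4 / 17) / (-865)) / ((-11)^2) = -4 / 1779305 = -0.00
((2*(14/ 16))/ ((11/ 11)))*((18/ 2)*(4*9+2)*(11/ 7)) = 1881/ 2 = 940.50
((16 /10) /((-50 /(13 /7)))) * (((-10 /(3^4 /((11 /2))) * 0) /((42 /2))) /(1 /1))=0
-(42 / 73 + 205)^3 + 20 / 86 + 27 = -145327814290842 / 16727731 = -8687837.84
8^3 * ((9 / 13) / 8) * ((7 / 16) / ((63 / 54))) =216 / 13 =16.62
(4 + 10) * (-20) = -280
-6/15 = -0.40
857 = 857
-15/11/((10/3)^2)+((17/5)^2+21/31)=413111/34100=12.11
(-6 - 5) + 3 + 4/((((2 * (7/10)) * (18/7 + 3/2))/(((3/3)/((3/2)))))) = -1288/171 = -7.53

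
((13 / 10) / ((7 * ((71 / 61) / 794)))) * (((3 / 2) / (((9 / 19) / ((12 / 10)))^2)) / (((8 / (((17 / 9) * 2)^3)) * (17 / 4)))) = 262759680872 / 135867375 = 1933.94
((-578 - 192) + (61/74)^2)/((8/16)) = -4212799/2738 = -1538.64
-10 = -10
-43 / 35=-1.23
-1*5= -5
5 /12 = 0.42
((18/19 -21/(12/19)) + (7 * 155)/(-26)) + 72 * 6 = 357.97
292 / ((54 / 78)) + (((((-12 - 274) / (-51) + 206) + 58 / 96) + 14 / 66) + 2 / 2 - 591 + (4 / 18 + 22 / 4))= 149373 / 2992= 49.92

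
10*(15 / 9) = 50 / 3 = 16.67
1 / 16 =0.06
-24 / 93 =-8 / 31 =-0.26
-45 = -45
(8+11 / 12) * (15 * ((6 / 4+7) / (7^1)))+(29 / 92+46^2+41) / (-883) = 159.97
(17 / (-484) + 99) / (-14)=-47899 / 6776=-7.07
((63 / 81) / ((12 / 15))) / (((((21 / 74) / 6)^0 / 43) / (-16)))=-6020 / 9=-668.89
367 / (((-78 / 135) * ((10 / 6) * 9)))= -1101 / 26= -42.35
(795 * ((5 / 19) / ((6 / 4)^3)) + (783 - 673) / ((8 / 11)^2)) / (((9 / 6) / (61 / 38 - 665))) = -4137651205 / 34656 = -119392.06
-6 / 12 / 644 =-1 / 1288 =-0.00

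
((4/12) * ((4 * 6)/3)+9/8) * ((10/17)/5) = 91/204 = 0.45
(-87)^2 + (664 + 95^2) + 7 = 17265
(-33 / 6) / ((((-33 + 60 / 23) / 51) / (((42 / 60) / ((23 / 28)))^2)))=897974 / 133975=6.70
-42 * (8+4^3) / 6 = -504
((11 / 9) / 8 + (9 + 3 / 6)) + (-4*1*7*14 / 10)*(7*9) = -885581 / 360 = -2459.95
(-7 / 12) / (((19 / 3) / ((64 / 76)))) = -28 / 361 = -0.08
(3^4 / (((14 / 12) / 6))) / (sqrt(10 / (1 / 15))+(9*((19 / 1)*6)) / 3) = 166212 / 136283 - 2430*sqrt(6) / 136283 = 1.18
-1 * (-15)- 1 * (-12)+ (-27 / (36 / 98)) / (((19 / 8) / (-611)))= 359781 / 19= 18935.84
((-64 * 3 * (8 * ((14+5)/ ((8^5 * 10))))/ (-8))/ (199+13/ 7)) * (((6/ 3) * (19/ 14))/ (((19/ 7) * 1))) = 21/ 378880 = 0.00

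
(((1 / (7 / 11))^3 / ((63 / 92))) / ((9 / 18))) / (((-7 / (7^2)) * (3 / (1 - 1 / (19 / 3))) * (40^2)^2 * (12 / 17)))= -520421 / 42230160000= -0.00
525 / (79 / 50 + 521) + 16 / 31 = 1231814 / 809999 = 1.52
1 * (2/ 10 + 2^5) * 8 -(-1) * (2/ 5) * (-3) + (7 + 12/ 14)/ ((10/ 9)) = 18443/ 70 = 263.47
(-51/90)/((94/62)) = -527/1410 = -0.37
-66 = -66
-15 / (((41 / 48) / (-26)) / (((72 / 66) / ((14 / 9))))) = 1010880 / 3157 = 320.20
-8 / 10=-4 / 5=-0.80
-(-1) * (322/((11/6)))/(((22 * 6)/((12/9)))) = 644/363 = 1.77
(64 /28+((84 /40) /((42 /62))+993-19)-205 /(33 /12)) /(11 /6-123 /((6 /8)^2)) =-2090181 /500885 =-4.17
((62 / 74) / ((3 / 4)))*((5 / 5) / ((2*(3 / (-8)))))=-496 / 333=-1.49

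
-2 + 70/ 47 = -24/ 47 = -0.51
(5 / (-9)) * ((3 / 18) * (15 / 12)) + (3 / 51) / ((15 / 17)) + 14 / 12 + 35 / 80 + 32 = 72479 / 2160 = 33.56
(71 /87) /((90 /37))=0.34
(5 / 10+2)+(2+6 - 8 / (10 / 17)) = -31 / 10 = -3.10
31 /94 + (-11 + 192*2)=35093 /94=373.33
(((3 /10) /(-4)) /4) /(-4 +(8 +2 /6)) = -9 /2080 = -0.00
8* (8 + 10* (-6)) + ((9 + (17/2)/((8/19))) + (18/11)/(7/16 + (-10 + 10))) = -471945/1232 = -383.07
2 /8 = 1 /4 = 0.25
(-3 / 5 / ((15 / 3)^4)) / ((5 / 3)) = -9 / 15625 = -0.00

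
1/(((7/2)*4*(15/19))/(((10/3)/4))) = 19/252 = 0.08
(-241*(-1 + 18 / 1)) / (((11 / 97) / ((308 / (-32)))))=2781863 / 8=347732.88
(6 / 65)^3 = 0.00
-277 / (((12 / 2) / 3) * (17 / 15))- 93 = -7317 / 34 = -215.21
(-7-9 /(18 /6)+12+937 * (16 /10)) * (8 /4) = 15012 /5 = 3002.40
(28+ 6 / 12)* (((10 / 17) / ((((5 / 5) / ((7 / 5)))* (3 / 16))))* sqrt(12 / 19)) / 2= 112* sqrt(57) / 17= 49.74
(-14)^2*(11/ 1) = 2156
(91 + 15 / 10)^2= 34225 / 4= 8556.25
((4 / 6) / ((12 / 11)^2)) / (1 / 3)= 121 / 72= 1.68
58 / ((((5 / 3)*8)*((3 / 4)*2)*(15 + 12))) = 29 / 270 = 0.11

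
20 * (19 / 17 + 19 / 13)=11400 / 221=51.58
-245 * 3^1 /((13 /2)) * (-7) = 10290 /13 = 791.54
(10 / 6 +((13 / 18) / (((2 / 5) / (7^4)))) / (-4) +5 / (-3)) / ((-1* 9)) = 156065 / 1296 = 120.42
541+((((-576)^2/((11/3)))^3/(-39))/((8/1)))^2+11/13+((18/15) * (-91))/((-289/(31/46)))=56100990500518040983775441637325245627/9950353242115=5638090340659451795831994.00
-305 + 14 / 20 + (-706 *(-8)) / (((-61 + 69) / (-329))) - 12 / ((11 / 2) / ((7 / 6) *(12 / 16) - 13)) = -25580703 / 110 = -232551.85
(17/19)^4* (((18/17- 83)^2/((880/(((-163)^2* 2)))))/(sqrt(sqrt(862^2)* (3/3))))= 14899623160009* sqrt(862)/49428148880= 8850.23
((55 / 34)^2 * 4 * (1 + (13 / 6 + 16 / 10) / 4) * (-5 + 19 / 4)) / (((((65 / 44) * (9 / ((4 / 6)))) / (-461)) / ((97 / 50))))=13867770191 / 60863400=227.85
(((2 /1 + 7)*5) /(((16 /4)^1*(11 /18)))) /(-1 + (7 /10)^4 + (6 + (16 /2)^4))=2025000 /451136411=0.00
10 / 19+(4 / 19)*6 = 34 / 19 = 1.79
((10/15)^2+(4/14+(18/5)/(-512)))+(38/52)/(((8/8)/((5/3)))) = 2034869/1048320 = 1.94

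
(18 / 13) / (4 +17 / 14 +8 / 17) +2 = 13154 / 5863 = 2.24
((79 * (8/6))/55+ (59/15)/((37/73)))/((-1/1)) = -59069/6105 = -9.68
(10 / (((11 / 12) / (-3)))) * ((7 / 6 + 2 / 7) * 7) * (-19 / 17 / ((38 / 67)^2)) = 4107435 / 3553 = 1156.05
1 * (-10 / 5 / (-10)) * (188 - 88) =20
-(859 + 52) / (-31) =911 / 31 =29.39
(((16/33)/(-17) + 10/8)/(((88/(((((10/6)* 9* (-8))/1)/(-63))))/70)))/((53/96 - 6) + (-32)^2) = 1096400/603406551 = 0.00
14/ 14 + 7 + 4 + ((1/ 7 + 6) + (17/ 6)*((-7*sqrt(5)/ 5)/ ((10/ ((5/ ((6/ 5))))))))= 14.45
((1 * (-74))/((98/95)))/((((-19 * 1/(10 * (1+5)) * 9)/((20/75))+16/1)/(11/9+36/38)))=-31376/1071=-29.30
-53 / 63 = -0.84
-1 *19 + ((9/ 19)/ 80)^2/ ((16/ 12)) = -175590157/ 9241600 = -19.00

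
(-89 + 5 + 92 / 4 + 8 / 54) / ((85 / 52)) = -85436 / 2295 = -37.23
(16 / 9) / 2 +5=53 / 9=5.89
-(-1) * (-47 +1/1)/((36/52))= -598/9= -66.44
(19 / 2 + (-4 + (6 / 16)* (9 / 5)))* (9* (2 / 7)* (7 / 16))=2223 / 320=6.95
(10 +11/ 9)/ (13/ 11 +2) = 3.53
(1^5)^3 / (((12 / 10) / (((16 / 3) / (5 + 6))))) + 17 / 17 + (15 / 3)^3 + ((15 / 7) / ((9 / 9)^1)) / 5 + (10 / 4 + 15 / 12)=361975 / 2772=130.58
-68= -68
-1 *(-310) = 310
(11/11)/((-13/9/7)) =-63/13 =-4.85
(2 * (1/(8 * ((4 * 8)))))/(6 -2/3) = 3/2048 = 0.00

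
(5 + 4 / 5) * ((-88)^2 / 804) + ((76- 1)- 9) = 122474 / 1005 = 121.86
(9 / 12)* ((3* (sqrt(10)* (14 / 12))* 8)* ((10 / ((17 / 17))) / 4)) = 105* sqrt(10) / 2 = 166.02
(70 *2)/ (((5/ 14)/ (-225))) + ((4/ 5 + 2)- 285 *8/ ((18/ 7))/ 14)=-1323908/ 15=-88260.53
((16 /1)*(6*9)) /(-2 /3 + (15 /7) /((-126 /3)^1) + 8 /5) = 1270080 /1297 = 979.24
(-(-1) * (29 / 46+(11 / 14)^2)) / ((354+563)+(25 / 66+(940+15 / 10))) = 185625 / 276534244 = 0.00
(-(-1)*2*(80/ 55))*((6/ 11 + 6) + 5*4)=9344/ 121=77.22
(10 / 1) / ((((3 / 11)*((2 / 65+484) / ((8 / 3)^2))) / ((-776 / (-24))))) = 22193600 / 1274211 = 17.42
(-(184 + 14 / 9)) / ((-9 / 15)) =8350 / 27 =309.26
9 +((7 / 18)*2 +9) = 169 / 9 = 18.78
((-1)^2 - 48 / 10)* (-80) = 304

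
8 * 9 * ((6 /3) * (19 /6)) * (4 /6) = 304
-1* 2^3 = -8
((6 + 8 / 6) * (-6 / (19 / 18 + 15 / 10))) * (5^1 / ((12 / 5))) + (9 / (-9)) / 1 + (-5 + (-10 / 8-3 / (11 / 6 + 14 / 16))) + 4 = -240559 / 5980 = -40.23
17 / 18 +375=6767 / 18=375.94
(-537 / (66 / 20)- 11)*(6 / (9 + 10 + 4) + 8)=-363090 / 253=-1435.14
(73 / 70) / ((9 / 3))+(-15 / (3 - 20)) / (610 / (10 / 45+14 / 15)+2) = 17179157 / 49183890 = 0.35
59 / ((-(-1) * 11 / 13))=69.73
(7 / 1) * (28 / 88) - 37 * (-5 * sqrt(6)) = 49 / 22 + 185 * sqrt(6) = 455.38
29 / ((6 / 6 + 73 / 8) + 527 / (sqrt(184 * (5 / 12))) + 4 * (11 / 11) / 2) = -2587960 / 25579949 + 489056 * sqrt(690) / 25579949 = 0.40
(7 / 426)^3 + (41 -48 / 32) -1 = 2976388219 / 77308776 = 38.50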